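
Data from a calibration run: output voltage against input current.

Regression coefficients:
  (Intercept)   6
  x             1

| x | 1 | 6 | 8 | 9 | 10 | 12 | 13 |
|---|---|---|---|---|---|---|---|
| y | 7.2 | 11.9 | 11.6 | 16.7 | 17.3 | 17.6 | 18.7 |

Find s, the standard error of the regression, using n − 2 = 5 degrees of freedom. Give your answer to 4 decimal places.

s = 1.4588

x=1: ŷ = 6 + 1 = 7; e = 7.2 − 7 = 0.2
x=6: ŷ = 6 + 6 = 12; e = 11.9 − 12 = -0.1
x=8: ŷ = 6 + 8 = 14; e = 11.6 − 14 = -2.4
x=9: ŷ = 6 + 9 = 15; e = 16.7 − 15 = 1.7
x=10: ŷ = 6 + 10 = 16; e = 17.3 − 16 = 1.3
x=12: ŷ = 6 + 12 = 18; e = 17.6 − 18 = -0.4
x=13: ŷ = 6 + 13 = 19; e = 18.7 − 19 = -0.3
SSE = 0.04 + 0.01 + 5.76 + 2.89 + 1.69 + 0.16 + 0.09 = 10.64
s = √(10.64/5) = √2.128 ≈ 1.4588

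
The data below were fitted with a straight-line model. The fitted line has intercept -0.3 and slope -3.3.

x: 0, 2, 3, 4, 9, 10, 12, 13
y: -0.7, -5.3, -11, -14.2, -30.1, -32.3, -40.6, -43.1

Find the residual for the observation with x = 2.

ŷ = -0.3 − 3.3·2 = -6.9
r = -5.3 − (-6.9) = 1.6

r = 1.6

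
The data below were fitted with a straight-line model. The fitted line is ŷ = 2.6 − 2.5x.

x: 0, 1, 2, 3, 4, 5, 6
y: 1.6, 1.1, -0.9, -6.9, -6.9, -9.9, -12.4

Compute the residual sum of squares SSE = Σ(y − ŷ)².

x=0: ŷ = 2.6 − 2.5·0 = 2.6; e = 1.6 − 2.6 = -1
x=1: ŷ = 2.6 − 2.5·1 = 0.1; e = 1.1 − 0.1 = 1
x=2: ŷ = 2.6 − 2.5·2 = -2.4; e = -0.9 − (-2.4) = 1.5
x=3: ŷ = 2.6 − 2.5·3 = -4.9; e = -6.9 − (-4.9) = -2
x=4: ŷ = 2.6 − 2.5·4 = -7.4; e = -6.9 − (-7.4) = 0.5
x=5: ŷ = 2.6 − 2.5·5 = -9.9; e = -9.9 − (-9.9) = 0
x=6: ŷ = 2.6 − 2.5·6 = -12.4; e = -12.4 − (-12.4) = 0
SSE = 1 + 1 + 2.25 + 4 + 0.25 + 0 + 0 = 8.5

SSE = 8.5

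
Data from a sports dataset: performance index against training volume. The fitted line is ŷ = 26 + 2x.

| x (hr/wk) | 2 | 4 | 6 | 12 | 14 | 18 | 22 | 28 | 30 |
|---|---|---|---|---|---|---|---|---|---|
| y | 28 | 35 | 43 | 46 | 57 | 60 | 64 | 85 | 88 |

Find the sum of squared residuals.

SSE = 108

x=2: ŷ = 26 + 2·2 = 30; e = 28 − 30 = -2
x=4: ŷ = 26 + 2·4 = 34; e = 35 − 34 = 1
x=6: ŷ = 26 + 2·6 = 38; e = 43 − 38 = 5
x=12: ŷ = 26 + 2·12 = 50; e = 46 − 50 = -4
x=14: ŷ = 26 + 2·14 = 54; e = 57 − 54 = 3
x=18: ŷ = 26 + 2·18 = 62; e = 60 − 62 = -2
x=22: ŷ = 26 + 2·22 = 70; e = 64 − 70 = -6
x=28: ŷ = 26 + 2·28 = 82; e = 85 − 82 = 3
x=30: ŷ = 26 + 2·30 = 86; e = 88 − 86 = 2
SSE = 4 + 1 + 25 + 16 + 9 + 4 + 36 + 9 + 4 = 108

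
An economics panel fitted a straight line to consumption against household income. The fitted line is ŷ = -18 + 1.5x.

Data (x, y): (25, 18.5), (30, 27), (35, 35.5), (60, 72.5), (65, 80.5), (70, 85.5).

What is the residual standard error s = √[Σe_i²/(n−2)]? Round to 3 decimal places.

s = 1.173

x=25: ŷ = -18 + 1.5·25 = 19.5; e = 18.5 − 19.5 = -1
x=30: ŷ = -18 + 1.5·30 = 27; e = 27 − 27 = 0
x=35: ŷ = -18 + 1.5·35 = 34.5; e = 35.5 − 34.5 = 1
x=60: ŷ = -18 + 1.5·60 = 72; e = 72.5 − 72 = 0.5
x=65: ŷ = -18 + 1.5·65 = 79.5; e = 80.5 − 79.5 = 1
x=70: ŷ = -18 + 1.5·70 = 87; e = 85.5 − 87 = -1.5
SSE = 1 + 0 + 1 + 0.25 + 1 + 2.25 = 5.5
s = √(5.5/4) = √1.375 ≈ 1.173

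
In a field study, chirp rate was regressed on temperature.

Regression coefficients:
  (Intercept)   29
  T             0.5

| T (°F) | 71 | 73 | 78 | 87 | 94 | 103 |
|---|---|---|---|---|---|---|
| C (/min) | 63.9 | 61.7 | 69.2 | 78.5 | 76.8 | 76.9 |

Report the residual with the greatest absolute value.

e = 6

T=71: Ĉ = 29 + 0.5·71 = 64.5; e = 63.9 − 64.5 = -0.6
T=73: Ĉ = 29 + 0.5·73 = 65.5; e = 61.7 − 65.5 = -3.8
T=78: Ĉ = 29 + 0.5·78 = 68; e = 69.2 − 68 = 1.2
T=87: Ĉ = 29 + 0.5·87 = 72.5; e = 78.5 − 72.5 = 6
T=94: Ĉ = 29 + 0.5·94 = 76; e = 76.8 − 76 = 0.8
T=103: Ĉ = 29 + 0.5·103 = 80.5; e = 76.9 − 80.5 = -3.6
Largest |e| is 6 at T = 87, residual 6.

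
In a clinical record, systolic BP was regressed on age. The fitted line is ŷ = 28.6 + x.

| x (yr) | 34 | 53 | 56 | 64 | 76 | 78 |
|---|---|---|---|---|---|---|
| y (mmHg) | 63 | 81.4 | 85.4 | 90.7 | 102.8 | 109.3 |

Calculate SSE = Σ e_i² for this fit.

SSE = 14.98

x=34: ŷ = 28.6 + 34 = 62.6; e = 63 − 62.6 = 0.4
x=53: ŷ = 28.6 + 53 = 81.6; e = 81.4 − 81.6 = -0.2
x=56: ŷ = 28.6 + 56 = 84.6; e = 85.4 − 84.6 = 0.8
x=64: ŷ = 28.6 + 64 = 92.6; e = 90.7 − 92.6 = -1.9
x=76: ŷ = 28.6 + 76 = 104.6; e = 102.8 − 104.6 = -1.8
x=78: ŷ = 28.6 + 78 = 106.6; e = 109.3 − 106.6 = 2.7
SSE = 0.16 + 0.04 + 0.64 + 3.61 + 3.24 + 7.29 = 14.98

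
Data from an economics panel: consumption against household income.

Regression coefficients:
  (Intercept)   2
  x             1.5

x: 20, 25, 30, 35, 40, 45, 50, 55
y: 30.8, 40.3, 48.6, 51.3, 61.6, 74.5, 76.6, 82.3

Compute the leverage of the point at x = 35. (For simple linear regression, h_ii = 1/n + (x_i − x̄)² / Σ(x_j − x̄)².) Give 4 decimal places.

x̄ = (20 + 25 + 30 + 35 + 40 + 45 + 50 + 55)/8 = 37.5
Σ(x − x̄)² = 306.25 + 156.25 + 56.25 + 6.25 + 6.25 + 56.25 + 156.25 + 306.25 = 1050
h = 1/8 + (-2.5)²/1050 = 0.125 + 0.00595238 = 0.1310

h = 0.1310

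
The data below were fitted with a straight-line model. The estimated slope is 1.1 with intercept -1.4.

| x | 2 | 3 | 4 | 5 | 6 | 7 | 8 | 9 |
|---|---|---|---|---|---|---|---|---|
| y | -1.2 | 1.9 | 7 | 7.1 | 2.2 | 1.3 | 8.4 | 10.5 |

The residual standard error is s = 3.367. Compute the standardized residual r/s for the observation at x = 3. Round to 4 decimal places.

ŷ = -1.4 + 1.1·3 = 1.9
r = 1.9 − 1.9 = 0
r/s = 0 / 3.367 = 0.0000

0.0000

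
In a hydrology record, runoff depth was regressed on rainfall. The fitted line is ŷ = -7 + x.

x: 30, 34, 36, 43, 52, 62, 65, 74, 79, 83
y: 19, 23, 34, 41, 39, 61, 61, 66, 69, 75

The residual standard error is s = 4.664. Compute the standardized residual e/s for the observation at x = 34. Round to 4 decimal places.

-0.8576

ŷ = -7 + 34 = 27
e = 23 − 27 = -4
e/s = -4 / 4.664 = -0.8576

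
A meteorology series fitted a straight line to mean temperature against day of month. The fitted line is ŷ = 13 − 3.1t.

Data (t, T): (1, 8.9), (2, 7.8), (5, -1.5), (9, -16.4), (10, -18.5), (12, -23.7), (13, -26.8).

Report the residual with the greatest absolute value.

t=1: ŷ = 13 − 3.1·1 = 9.9; e = 8.9 − 9.9 = -1
t=2: ŷ = 13 − 3.1·2 = 6.8; e = 7.8 − 6.8 = 1
t=5: ŷ = 13 − 3.1·5 = -2.5; e = -1.5 − (-2.5) = 1
t=9: ŷ = 13 − 3.1·9 = -14.9; e = -16.4 − (-14.9) = -1.5
t=10: ŷ = 13 − 3.1·10 = -18; e = -18.5 − (-18) = -0.5
t=12: ŷ = 13 − 3.1·12 = -24.2; e = -23.7 − (-24.2) = 0.5
t=13: ŷ = 13 − 3.1·13 = -27.3; e = -26.8 − (-27.3) = 0.5
Largest |e| is 1.5 at t = 9, residual -1.5.

e = -1.5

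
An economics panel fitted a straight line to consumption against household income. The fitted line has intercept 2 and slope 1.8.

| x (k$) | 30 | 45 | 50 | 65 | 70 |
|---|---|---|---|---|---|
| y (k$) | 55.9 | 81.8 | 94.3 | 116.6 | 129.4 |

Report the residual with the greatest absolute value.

e = -2.4

x=30: ŷ = 2 + 1.8·30 = 56; e = 55.9 − 56 = -0.1
x=45: ŷ = 2 + 1.8·45 = 83; e = 81.8 − 83 = -1.2
x=50: ŷ = 2 + 1.8·50 = 92; e = 94.3 − 92 = 2.3
x=65: ŷ = 2 + 1.8·65 = 119; e = 116.6 − 119 = -2.4
x=70: ŷ = 2 + 1.8·70 = 128; e = 129.4 − 128 = 1.4
Largest |e| is 2.4 at x = 65, residual -2.4.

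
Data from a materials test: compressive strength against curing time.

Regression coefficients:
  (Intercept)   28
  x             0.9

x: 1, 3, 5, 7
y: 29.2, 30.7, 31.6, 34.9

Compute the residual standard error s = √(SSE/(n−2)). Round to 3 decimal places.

s = 0.794

x=1: ŷ = 28 + 0.9·1 = 28.9; r = 29.2 − 28.9 = 0.3
x=3: ŷ = 28 + 0.9·3 = 30.7; r = 30.7 − 30.7 = 0
x=5: ŷ = 28 + 0.9·5 = 32.5; r = 31.6 − 32.5 = -0.9
x=7: ŷ = 28 + 0.9·7 = 34.3; r = 34.9 − 34.3 = 0.6
SSE = 0.09 + 0 + 0.81 + 0.36 = 1.26
s = √(1.26/2) = √0.63 ≈ 0.794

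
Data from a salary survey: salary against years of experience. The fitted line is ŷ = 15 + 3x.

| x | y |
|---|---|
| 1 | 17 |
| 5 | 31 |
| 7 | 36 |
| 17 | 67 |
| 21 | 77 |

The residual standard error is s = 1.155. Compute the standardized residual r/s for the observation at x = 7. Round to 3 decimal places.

ŷ = 15 + 3·7 = 36
r = 36 − 36 = 0
r/s = 0 / 1.155 = 0.000

0.000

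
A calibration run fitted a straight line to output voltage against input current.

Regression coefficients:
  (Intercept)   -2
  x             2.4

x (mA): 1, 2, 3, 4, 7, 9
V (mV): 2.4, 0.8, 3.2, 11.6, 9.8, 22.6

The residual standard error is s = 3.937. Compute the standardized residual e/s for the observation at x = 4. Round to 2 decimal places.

1.02

V̂ = -2 + 2.4·4 = 7.6
e = 11.6 − 7.6 = 4
e/s = 4 / 3.937 = 1.02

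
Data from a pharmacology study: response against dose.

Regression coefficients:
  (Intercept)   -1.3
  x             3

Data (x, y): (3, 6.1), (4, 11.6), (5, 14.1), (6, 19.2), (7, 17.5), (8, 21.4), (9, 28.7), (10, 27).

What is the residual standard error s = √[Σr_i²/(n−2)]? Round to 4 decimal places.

x=3: ŷ = -1.3 + 3·3 = 7.7; r = 6.1 − 7.7 = -1.6
x=4: ŷ = -1.3 + 3·4 = 10.7; r = 11.6 − 10.7 = 0.9
x=5: ŷ = -1.3 + 3·5 = 13.7; r = 14.1 − 13.7 = 0.4
x=6: ŷ = -1.3 + 3·6 = 16.7; r = 19.2 − 16.7 = 2.5
x=7: ŷ = -1.3 + 3·7 = 19.7; r = 17.5 − 19.7 = -2.2
x=8: ŷ = -1.3 + 3·8 = 22.7; r = 21.4 − 22.7 = -1.3
x=9: ŷ = -1.3 + 3·9 = 25.7; r = 28.7 − 25.7 = 3
x=10: ŷ = -1.3 + 3·10 = 28.7; r = 27 − 28.7 = -1.7
SSE = 2.56 + 0.81 + 0.16 + 6.25 + 4.84 + 1.69 + 9 + 2.89 = 28.2
s = √(28.2/6) = √4.7 ≈ 2.1679

s = 2.1679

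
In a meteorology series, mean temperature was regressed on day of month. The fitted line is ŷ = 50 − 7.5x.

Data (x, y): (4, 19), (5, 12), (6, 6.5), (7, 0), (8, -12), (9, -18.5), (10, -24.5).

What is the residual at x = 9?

e = -1

ŷ = 50 − 7.5·9 = -17.5
e = -18.5 − (-17.5) = -1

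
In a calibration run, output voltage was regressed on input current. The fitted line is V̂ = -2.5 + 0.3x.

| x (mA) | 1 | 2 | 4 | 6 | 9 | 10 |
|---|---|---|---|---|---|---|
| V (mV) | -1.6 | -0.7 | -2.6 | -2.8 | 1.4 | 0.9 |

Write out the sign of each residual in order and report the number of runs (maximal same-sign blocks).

3 runs

x=1: V̂ = -2.5 + 0.3·1 = -2.2; e = -1.6 − (-2.2) = 0.6
x=2: V̂ = -2.5 + 0.3·2 = -1.9; e = -0.7 − (-1.9) = 1.2
x=4: V̂ = -2.5 + 0.3·4 = -1.3; e = -2.6 − (-1.3) = -1.3
x=6: V̂ = -2.5 + 0.3·6 = -0.7; e = -2.8 − (-0.7) = -2.1
x=9: V̂ = -2.5 + 0.3·9 = 0.2; e = 1.4 − 0.2 = 1.2
x=10: V̂ = -2.5 + 0.3·10 = 0.5; e = 0.9 − 0.5 = 0.4
Signs: + + − − + +
Runs: +×2, −×2, +×2 → 3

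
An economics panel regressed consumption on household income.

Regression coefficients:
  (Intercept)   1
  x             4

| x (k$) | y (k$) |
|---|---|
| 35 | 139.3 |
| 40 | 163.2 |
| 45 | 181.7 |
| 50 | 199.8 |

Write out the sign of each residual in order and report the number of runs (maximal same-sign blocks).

3 runs

x=35: ŷ = 1 + 4·35 = 141; r = 139.3 − 141 = -1.7
x=40: ŷ = 1 + 4·40 = 161; r = 163.2 − 161 = 2.2
x=45: ŷ = 1 + 4·45 = 181; r = 181.7 − 181 = 0.7
x=50: ŷ = 1 + 4·50 = 201; r = 199.8 − 201 = -1.2
Signs: − + + −
Runs: −×1, +×2, −×1 → 3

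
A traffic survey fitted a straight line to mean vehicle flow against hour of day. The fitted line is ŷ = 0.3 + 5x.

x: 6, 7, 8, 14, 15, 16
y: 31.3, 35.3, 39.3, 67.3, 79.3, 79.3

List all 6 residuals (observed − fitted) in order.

1, 0, -1, -3, 4, -1

x=6: ŷ = 0.3 + 5·6 = 30.3; r = 31.3 − 30.3 = 1
x=7: ŷ = 0.3 + 5·7 = 35.3; r = 35.3 − 35.3 = 0
x=8: ŷ = 0.3 + 5·8 = 40.3; r = 39.3 − 40.3 = -1
x=14: ŷ = 0.3 + 5·14 = 70.3; r = 67.3 − 70.3 = -3
x=15: ŷ = 0.3 + 5·15 = 75.3; r = 79.3 − 75.3 = 4
x=16: ŷ = 0.3 + 5·16 = 80.3; r = 79.3 − 80.3 = -1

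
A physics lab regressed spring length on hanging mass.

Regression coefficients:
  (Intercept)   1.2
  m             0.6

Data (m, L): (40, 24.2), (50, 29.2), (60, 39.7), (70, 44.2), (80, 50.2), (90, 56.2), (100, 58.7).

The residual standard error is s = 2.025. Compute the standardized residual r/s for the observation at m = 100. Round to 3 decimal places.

ŷ = 1.2 + 0.6·100 = 61.2
r = 58.7 − 61.2 = -2.5
r/s = -2.5 / 2.025 = -1.235

-1.235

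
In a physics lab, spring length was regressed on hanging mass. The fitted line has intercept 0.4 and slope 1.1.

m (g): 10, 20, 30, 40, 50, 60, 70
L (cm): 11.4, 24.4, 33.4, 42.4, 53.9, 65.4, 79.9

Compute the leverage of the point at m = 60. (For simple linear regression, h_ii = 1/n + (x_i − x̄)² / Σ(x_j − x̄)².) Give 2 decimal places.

h = 0.29

m̄ = (10 + 20 + 30 + 40 + 50 + 60 + 70)/7 = 40
Σ(m − m̄)² = 900 + 400 + 100 + 0 + 100 + 400 + 900 = 2800
h = 1/7 + (20)²/2800 = 0.142857 + 0.142857 = 0.29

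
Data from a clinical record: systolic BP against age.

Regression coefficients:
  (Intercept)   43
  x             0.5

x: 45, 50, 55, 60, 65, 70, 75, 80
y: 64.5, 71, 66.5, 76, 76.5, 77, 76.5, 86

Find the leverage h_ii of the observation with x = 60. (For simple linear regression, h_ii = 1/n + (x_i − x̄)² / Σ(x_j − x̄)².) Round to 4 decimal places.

h = 0.1310

x̄ = (45 + 50 + 55 + 60 + 65 + 70 + 75 + 80)/8 = 62.5
Σ(x − x̄)² = 306.25 + 156.25 + 56.25 + 6.25 + 6.25 + 56.25 + 156.25 + 306.25 = 1050
h = 1/8 + (-2.5)²/1050 = 0.125 + 0.00595238 = 0.1310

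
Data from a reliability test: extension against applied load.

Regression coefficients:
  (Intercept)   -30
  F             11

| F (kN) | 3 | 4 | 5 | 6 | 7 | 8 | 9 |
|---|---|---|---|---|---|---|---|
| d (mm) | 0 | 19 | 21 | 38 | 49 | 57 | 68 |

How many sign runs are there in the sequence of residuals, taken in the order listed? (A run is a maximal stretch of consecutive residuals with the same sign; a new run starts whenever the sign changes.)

F=3: ŷ = -30 + 11·3 = 3; r = 0 − 3 = -3
F=4: ŷ = -30 + 11·4 = 14; r = 19 − 14 = 5
F=5: ŷ = -30 + 11·5 = 25; r = 21 − 25 = -4
F=6: ŷ = -30 + 11·6 = 36; r = 38 − 36 = 2
F=7: ŷ = -30 + 11·7 = 47; r = 49 − 47 = 2
F=8: ŷ = -30 + 11·8 = 58; r = 57 − 58 = -1
F=9: ŷ = -30 + 11·9 = 69; r = 68 − 69 = -1
Signs: − + − + + − −
Runs: −×1, +×1, −×1, +×2, −×2 → 5

5 runs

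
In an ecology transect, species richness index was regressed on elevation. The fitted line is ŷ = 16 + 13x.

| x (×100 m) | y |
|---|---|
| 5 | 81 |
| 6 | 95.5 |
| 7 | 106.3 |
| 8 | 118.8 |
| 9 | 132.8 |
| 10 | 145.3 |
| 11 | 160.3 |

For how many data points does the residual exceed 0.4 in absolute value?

x=5: ŷ = 16 + 13·5 = 81; e = 81 − 81 = 0
x=6: ŷ = 16 + 13·6 = 94; e = 95.5 − 94 = 1.5
x=7: ŷ = 16 + 13·7 = 107; e = 106.3 − 107 = -0.7
x=8: ŷ = 16 + 13·8 = 120; e = 118.8 − 120 = -1.2
x=9: ŷ = 16 + 13·9 = 133; e = 132.8 − 133 = -0.2
x=10: ŷ = 16 + 13·10 = 146; e = 145.3 − 146 = -0.7
x=11: ŷ = 16 + 13·11 = 159; e = 160.3 − 159 = 1.3
|e| > 0.4: x=6 (|e|=1.5), x=7 (|e|=0.7), x=8 (|e|=1.2), x=10 (|e|=0.7), x=11 (|e|=1.3) → 5

5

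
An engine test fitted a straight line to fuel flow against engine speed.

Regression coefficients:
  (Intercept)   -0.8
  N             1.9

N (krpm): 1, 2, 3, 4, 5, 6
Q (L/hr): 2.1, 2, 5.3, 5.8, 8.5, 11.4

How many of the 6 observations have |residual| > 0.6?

4

N=1: Q̂ = -0.8 + 1.9·1 = 1.1; r = 2.1 − 1.1 = 1
N=2: Q̂ = -0.8 + 1.9·2 = 3; r = 2 − 3 = -1
N=3: Q̂ = -0.8 + 1.9·3 = 4.9; r = 5.3 − 4.9 = 0.4
N=4: Q̂ = -0.8 + 1.9·4 = 6.8; r = 5.8 − 6.8 = -1
N=5: Q̂ = -0.8 + 1.9·5 = 8.7; r = 8.5 − 8.7 = -0.2
N=6: Q̂ = -0.8 + 1.9·6 = 10.6; r = 11.4 − 10.6 = 0.8
|r| > 0.6: N=1 (|r|=1), N=2 (|r|=1), N=4 (|r|=1), N=6 (|r|=0.8) → 4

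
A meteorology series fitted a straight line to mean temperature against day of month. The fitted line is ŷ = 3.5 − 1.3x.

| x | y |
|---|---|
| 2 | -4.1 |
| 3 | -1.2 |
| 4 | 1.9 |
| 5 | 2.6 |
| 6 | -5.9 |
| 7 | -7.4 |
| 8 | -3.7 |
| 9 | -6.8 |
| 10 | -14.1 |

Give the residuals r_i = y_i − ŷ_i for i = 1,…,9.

x=2: ŷ = 3.5 − 1.3·2 = 0.9; r = -4.1 − 0.9 = -5
x=3: ŷ = 3.5 − 1.3·3 = -0.4; r = -1.2 − (-0.4) = -0.8
x=4: ŷ = 3.5 − 1.3·4 = -1.7; r = 1.9 − (-1.7) = 3.6
x=5: ŷ = 3.5 − 1.3·5 = -3; r = 2.6 − (-3) = 5.6
x=6: ŷ = 3.5 − 1.3·6 = -4.3; r = -5.9 − (-4.3) = -1.6
x=7: ŷ = 3.5 − 1.3·7 = -5.6; r = -7.4 − (-5.6) = -1.8
x=8: ŷ = 3.5 − 1.3·8 = -6.9; r = -3.7 − (-6.9) = 3.2
x=9: ŷ = 3.5 − 1.3·9 = -8.2; r = -6.8 − (-8.2) = 1.4
x=10: ŷ = 3.5 − 1.3·10 = -9.5; r = -14.1 − (-9.5) = -4.6

-5, -0.8, 3.6, 5.6, -1.6, -1.8, 3.2, 1.4, -4.6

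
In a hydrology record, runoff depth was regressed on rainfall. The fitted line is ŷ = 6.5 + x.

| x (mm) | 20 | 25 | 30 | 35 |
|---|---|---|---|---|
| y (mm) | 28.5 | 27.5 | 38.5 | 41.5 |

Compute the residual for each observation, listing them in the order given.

x=20: ŷ = 6.5 + 20 = 26.5; r = 28.5 − 26.5 = 2
x=25: ŷ = 6.5 + 25 = 31.5; r = 27.5 − 31.5 = -4
x=30: ŷ = 6.5 + 30 = 36.5; r = 38.5 − 36.5 = 2
x=35: ŷ = 6.5 + 35 = 41.5; r = 41.5 − 41.5 = 0

2, -4, 2, 0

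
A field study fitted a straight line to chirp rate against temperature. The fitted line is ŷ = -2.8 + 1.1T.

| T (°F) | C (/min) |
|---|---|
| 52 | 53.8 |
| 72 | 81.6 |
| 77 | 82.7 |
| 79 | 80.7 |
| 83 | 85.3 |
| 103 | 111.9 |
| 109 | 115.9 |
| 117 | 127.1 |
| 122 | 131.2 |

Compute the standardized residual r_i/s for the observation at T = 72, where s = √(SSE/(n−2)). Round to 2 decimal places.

1.86

T=52: ŷ = -2.8 + 1.1·52 = 54.4; r = 53.8 − 54.4 = -0.6
T=72: ŷ = -2.8 + 1.1·72 = 76.4; r = 81.6 − 76.4 = 5.2
T=77: ŷ = -2.8 + 1.1·77 = 81.9; r = 82.7 − 81.9 = 0.8
T=79: ŷ = -2.8 + 1.1·79 = 84.1; r = 80.7 − 84.1 = -3.4
T=83: ŷ = -2.8 + 1.1·83 = 88.5; r = 85.3 − 88.5 = -3.2
T=103: ŷ = -2.8 + 1.1·103 = 110.5; r = 111.9 − 110.5 = 1.4
T=109: ŷ = -2.8 + 1.1·109 = 117.1; r = 115.9 − 117.1 = -1.2
T=117: ŷ = -2.8 + 1.1·117 = 125.9; r = 127.1 − 125.9 = 1.2
T=122: ŷ = -2.8 + 1.1·122 = 131.4; r = 131.2 − 131.4 = -0.2
SSE = 0.36 + 27.04 + 0.64 + 11.56 + 10.24 + 1.96 + 1.44 + 1.44 + 0.04 = 54.72
s = √(54.72/7) = 2.79592
r/s = 5.2 / 2.79592 = 1.86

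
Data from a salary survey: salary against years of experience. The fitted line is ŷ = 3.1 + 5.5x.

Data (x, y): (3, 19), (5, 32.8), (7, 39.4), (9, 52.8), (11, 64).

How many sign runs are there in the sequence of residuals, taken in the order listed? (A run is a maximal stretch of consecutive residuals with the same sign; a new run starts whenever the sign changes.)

x=3: ŷ = 3.1 + 5.5·3 = 19.6; r = 19 − 19.6 = -0.6
x=5: ŷ = 3.1 + 5.5·5 = 30.6; r = 32.8 − 30.6 = 2.2
x=7: ŷ = 3.1 + 5.5·7 = 41.6; r = 39.4 − 41.6 = -2.2
x=9: ŷ = 3.1 + 5.5·9 = 52.6; r = 52.8 − 52.6 = 0.2
x=11: ŷ = 3.1 + 5.5·11 = 63.6; r = 64 − 63.6 = 0.4
Signs: − + − + +
Runs: −×1, +×1, −×1, +×2 → 4

4 runs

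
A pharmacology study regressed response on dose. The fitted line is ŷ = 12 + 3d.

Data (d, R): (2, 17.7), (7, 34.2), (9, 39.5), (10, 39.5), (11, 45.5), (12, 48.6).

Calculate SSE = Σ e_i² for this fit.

SSE = 8.64

d=2: ŷ = 12 + 3·2 = 18; e = 17.7 − 18 = -0.3
d=7: ŷ = 12 + 3·7 = 33; e = 34.2 − 33 = 1.2
d=9: ŷ = 12 + 3·9 = 39; e = 39.5 − 39 = 0.5
d=10: ŷ = 12 + 3·10 = 42; e = 39.5 − 42 = -2.5
d=11: ŷ = 12 + 3·11 = 45; e = 45.5 − 45 = 0.5
d=12: ŷ = 12 + 3·12 = 48; e = 48.6 − 48 = 0.6
SSE = 0.09 + 1.44 + 0.25 + 6.25 + 0.25 + 0.36 = 8.64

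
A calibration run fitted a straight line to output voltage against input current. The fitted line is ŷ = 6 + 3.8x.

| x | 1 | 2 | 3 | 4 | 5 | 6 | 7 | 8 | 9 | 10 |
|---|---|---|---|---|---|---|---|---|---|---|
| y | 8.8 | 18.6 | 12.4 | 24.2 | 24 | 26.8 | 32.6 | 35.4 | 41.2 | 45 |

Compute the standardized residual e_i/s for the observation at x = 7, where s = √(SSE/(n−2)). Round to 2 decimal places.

x=1: ŷ = 6 + 3.8·1 = 9.8; e = 8.8 − 9.8 = -1
x=2: ŷ = 6 + 3.8·2 = 13.6; e = 18.6 − 13.6 = 5
x=3: ŷ = 6 + 3.8·3 = 17.4; e = 12.4 − 17.4 = -5
x=4: ŷ = 6 + 3.8·4 = 21.2; e = 24.2 − 21.2 = 3
x=5: ŷ = 6 + 3.8·5 = 25; e = 24 − 25 = -1
x=6: ŷ = 6 + 3.8·6 = 28.8; e = 26.8 − 28.8 = -2
x=7: ŷ = 6 + 3.8·7 = 32.6; e = 32.6 − 32.6 = 0
x=8: ŷ = 6 + 3.8·8 = 36.4; e = 35.4 − 36.4 = -1
x=9: ŷ = 6 + 3.8·9 = 40.2; e = 41.2 − 40.2 = 1
x=10: ŷ = 6 + 3.8·10 = 44; e = 45 − 44 = 1
SSE = 1 + 25 + 25 + 9 + 1 + 4 + 0 + 1 + 1 + 1 = 68
s = √(68/8) = 2.91548
e/s = 0 / 2.91548 = 0.00

0.00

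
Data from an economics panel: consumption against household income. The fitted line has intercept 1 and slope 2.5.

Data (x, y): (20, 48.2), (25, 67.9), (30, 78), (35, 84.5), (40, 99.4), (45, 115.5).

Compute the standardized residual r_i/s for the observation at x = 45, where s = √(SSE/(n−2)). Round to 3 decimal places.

x=20: ŷ = 1 + 2.5·20 = 51; r = 48.2 − 51 = -2.8
x=25: ŷ = 1 + 2.5·25 = 63.5; r = 67.9 − 63.5 = 4.4
x=30: ŷ = 1 + 2.5·30 = 76; r = 78 − 76 = 2
x=35: ŷ = 1 + 2.5·35 = 88.5; r = 84.5 − 88.5 = -4
x=40: ŷ = 1 + 2.5·40 = 101; r = 99.4 − 101 = -1.6
x=45: ŷ = 1 + 2.5·45 = 113.5; r = 115.5 − 113.5 = 2
SSE = 7.84 + 19.36 + 4 + 16 + 2.56 + 4 = 53.76
s = √(53.76/4) = 3.66606
r/s = 2 / 3.66606 = 0.546

0.546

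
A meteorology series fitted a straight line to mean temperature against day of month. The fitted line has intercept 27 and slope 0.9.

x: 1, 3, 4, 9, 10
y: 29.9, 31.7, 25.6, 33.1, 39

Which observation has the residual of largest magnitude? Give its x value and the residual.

x=1: ŷ = 27 + 0.9·1 = 27.9; e = 29.9 − 27.9 = 2
x=3: ŷ = 27 + 0.9·3 = 29.7; e = 31.7 − 29.7 = 2
x=4: ŷ = 27 + 0.9·4 = 30.6; e = 25.6 − 30.6 = -5
x=9: ŷ = 27 + 0.9·9 = 35.1; e = 33.1 − 35.1 = -2
x=10: ŷ = 27 + 0.9·10 = 36; e = 39 − 36 = 3
Largest |e| is 5 at x = 4, residual -5.

x = 4, e = -5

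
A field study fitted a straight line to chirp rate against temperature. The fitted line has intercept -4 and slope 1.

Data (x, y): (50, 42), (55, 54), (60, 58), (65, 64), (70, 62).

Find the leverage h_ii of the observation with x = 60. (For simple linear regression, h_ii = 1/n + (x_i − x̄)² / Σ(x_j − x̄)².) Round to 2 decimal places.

h = 0.20

x̄ = (50 + 55 + 60 + 65 + 70)/5 = 60
Σ(x − x̄)² = 100 + 25 + 0 + 25 + 100 = 250
h = 1/5 + (0)²/250 = 0.2 + 0 = 0.20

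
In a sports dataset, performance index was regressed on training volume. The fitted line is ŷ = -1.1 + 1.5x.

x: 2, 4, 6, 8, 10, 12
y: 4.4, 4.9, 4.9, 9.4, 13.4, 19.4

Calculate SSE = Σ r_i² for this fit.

x=2: ŷ = -1.1 + 1.5·2 = 1.9; r = 4.4 − 1.9 = 2.5
x=4: ŷ = -1.1 + 1.5·4 = 4.9; r = 4.9 − 4.9 = 0
x=6: ŷ = -1.1 + 1.5·6 = 7.9; r = 4.9 − 7.9 = -3
x=8: ŷ = -1.1 + 1.5·8 = 10.9; r = 9.4 − 10.9 = -1.5
x=10: ŷ = -1.1 + 1.5·10 = 13.9; r = 13.4 − 13.9 = -0.5
x=12: ŷ = -1.1 + 1.5·12 = 16.9; r = 19.4 − 16.9 = 2.5
SSE = 6.25 + 0 + 9 + 2.25 + 0.25 + 6.25 = 24

SSE = 24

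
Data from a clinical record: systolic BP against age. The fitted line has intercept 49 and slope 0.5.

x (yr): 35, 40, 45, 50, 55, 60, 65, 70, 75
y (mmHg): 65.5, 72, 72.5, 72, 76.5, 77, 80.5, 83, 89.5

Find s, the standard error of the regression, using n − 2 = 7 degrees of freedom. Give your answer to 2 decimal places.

s = 2.07

x=35: ŷ = 49 + 0.5·35 = 66.5; r = 65.5 − 66.5 = -1
x=40: ŷ = 49 + 0.5·40 = 69; r = 72 − 69 = 3
x=45: ŷ = 49 + 0.5·45 = 71.5; r = 72.5 − 71.5 = 1
x=50: ŷ = 49 + 0.5·50 = 74; r = 72 − 74 = -2
x=55: ŷ = 49 + 0.5·55 = 76.5; r = 76.5 − 76.5 = 0
x=60: ŷ = 49 + 0.5·60 = 79; r = 77 − 79 = -2
x=65: ŷ = 49 + 0.5·65 = 81.5; r = 80.5 − 81.5 = -1
x=70: ŷ = 49 + 0.5·70 = 84; r = 83 − 84 = -1
x=75: ŷ = 49 + 0.5·75 = 86.5; r = 89.5 − 86.5 = 3
SSE = 1 + 9 + 1 + 4 + 0 + 4 + 1 + 1 + 9 = 30
s = √(30/7) = √4.28571 ≈ 2.07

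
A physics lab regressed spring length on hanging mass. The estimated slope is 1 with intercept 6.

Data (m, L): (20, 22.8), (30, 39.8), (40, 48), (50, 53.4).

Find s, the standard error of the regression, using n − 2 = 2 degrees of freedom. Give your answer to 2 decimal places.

m=20: ŷ = 6 + 20 = 26; r = 22.8 − 26 = -3.2
m=30: ŷ = 6 + 30 = 36; r = 39.8 − 36 = 3.8
m=40: ŷ = 6 + 40 = 46; r = 48 − 46 = 2
m=50: ŷ = 6 + 50 = 56; r = 53.4 − 56 = -2.6
SSE = 10.24 + 14.44 + 4 + 6.76 = 35.44
s = √(35.44/2) = √17.72 ≈ 4.21

s = 4.21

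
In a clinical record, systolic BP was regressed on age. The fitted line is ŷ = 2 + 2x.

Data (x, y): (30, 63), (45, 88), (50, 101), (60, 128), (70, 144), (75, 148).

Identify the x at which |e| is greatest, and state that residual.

x=30: ŷ = 2 + 2·30 = 62; e = 63 − 62 = 1
x=45: ŷ = 2 + 2·45 = 92; e = 88 − 92 = -4
x=50: ŷ = 2 + 2·50 = 102; e = 101 − 102 = -1
x=60: ŷ = 2 + 2·60 = 122; e = 128 − 122 = 6
x=70: ŷ = 2 + 2·70 = 142; e = 144 − 142 = 2
x=75: ŷ = 2 + 2·75 = 152; e = 148 − 152 = -4
Largest |e| is 6 at x = 60, residual 6.

x = 60, e = 6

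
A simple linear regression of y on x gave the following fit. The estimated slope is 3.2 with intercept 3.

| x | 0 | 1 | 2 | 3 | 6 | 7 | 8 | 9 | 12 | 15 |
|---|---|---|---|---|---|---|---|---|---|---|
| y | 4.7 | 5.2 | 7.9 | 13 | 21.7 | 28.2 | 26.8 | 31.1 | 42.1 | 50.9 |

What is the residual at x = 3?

e = 0.4

ŷ = 3 + 3.2·3 = 12.6
e = 13 − 12.6 = 0.4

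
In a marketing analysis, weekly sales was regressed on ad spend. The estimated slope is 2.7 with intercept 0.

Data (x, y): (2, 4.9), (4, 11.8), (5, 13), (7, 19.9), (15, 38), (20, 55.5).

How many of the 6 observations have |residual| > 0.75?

x=2: ŷ = 2.7·2 = 5.4; e = 4.9 − 5.4 = -0.5
x=4: ŷ = 2.7·4 = 10.8; e = 11.8 − 10.8 = 1
x=5: ŷ = 2.7·5 = 13.5; e = 13 − 13.5 = -0.5
x=7: ŷ = 2.7·7 = 18.9; e = 19.9 − 18.9 = 1
x=15: ŷ = 2.7·15 = 40.5; e = 38 − 40.5 = -2.5
x=20: ŷ = 2.7·20 = 54; e = 55.5 − 54 = 1.5
|e| > 0.75: x=4 (|e|=1), x=7 (|e|=1), x=15 (|e|=2.5), x=20 (|e|=1.5) → 4

4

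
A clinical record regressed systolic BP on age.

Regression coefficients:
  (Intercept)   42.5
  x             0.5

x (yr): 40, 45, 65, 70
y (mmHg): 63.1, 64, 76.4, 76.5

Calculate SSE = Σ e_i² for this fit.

SSE = 4.32

x=40: ŷ = 42.5 + 0.5·40 = 62.5; e = 63.1 − 62.5 = 0.6
x=45: ŷ = 42.5 + 0.5·45 = 65; e = 64 − 65 = -1
x=65: ŷ = 42.5 + 0.5·65 = 75; e = 76.4 − 75 = 1.4
x=70: ŷ = 42.5 + 0.5·70 = 77.5; e = 76.5 − 77.5 = -1
SSE = 0.36 + 1 + 1.96 + 1 = 4.32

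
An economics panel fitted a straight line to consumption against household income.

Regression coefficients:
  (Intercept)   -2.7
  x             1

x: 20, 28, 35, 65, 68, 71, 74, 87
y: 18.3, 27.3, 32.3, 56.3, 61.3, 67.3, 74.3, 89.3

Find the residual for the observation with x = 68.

r = -4

ŷ = -2.7 + 68 = 65.3
r = 61.3 − 65.3 = -4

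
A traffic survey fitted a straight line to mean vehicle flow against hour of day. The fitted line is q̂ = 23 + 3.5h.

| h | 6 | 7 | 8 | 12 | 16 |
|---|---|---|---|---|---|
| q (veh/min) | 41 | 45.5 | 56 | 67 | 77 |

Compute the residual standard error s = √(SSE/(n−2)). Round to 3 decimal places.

s = 3.916

h=6: q̂ = 23 + 3.5·6 = 44; e = 41 − 44 = -3
h=7: q̂ = 23 + 3.5·7 = 47.5; e = 45.5 − 47.5 = -2
h=8: q̂ = 23 + 3.5·8 = 51; e = 56 − 51 = 5
h=12: q̂ = 23 + 3.5·12 = 65; e = 67 − 65 = 2
h=16: q̂ = 23 + 3.5·16 = 79; e = 77 − 79 = -2
SSE = 9 + 4 + 25 + 4 + 4 = 46
s = √(46/3) = √15.3333 ≈ 3.916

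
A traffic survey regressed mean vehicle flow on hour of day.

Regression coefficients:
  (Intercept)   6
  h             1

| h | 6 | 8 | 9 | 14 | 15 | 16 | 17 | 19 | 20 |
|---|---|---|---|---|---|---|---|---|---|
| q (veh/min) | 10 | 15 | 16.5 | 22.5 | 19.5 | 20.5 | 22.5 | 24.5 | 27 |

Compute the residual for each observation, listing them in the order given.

-2, 1, 1.5, 2.5, -1.5, -1.5, -0.5, -0.5, 1

h=6: q̂ = 6 + 6 = 12; e = 10 − 12 = -2
h=8: q̂ = 6 + 8 = 14; e = 15 − 14 = 1
h=9: q̂ = 6 + 9 = 15; e = 16.5 − 15 = 1.5
h=14: q̂ = 6 + 14 = 20; e = 22.5 − 20 = 2.5
h=15: q̂ = 6 + 15 = 21; e = 19.5 − 21 = -1.5
h=16: q̂ = 6 + 16 = 22; e = 20.5 − 22 = -1.5
h=17: q̂ = 6 + 17 = 23; e = 22.5 − 23 = -0.5
h=19: q̂ = 6 + 19 = 25; e = 24.5 − 25 = -0.5
h=20: q̂ = 6 + 20 = 26; e = 27 − 26 = 1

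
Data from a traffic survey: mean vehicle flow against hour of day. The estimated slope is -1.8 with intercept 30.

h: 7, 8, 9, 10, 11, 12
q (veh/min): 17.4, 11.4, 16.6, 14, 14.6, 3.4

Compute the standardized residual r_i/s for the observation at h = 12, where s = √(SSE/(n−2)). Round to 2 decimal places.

h=7: ŷ = 30 − 1.8·7 = 17.4; r = 17.4 − 17.4 = 0
h=8: ŷ = 30 − 1.8·8 = 15.6; r = 11.4 − 15.6 = -4.2
h=9: ŷ = 30 − 1.8·9 = 13.8; r = 16.6 − 13.8 = 2.8
h=10: ŷ = 30 − 1.8·10 = 12; r = 14 − 12 = 2
h=11: ŷ = 30 − 1.8·11 = 10.2; r = 14.6 − 10.2 = 4.4
h=12: ŷ = 30 − 1.8·12 = 8.4; r = 3.4 − 8.4 = -5
SSE = 0 + 17.64 + 7.84 + 4 + 19.36 + 25 = 73.84
s = √(73.84/4) = 4.29651
r/s = -5 / 4.29651 = -1.16

-1.16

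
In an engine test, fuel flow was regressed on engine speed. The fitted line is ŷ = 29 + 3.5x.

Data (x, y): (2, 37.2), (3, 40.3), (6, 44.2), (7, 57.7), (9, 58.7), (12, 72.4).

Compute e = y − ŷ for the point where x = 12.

ŷ = 29 + 3.5·12 = 71
e = 72.4 − 71 = 1.4

e = 1.4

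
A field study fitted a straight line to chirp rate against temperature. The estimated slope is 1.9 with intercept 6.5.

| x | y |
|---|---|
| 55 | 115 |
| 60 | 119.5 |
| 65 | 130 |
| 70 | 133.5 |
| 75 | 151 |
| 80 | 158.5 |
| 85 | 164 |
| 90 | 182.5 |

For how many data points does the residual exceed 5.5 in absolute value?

x=55: ŷ = 6.5 + 1.9·55 = 111; e = 115 − 111 = 4
x=60: ŷ = 6.5 + 1.9·60 = 120.5; e = 119.5 − 120.5 = -1
x=65: ŷ = 6.5 + 1.9·65 = 130; e = 130 − 130 = 0
x=70: ŷ = 6.5 + 1.9·70 = 139.5; e = 133.5 − 139.5 = -6
x=75: ŷ = 6.5 + 1.9·75 = 149; e = 151 − 149 = 2
x=80: ŷ = 6.5 + 1.9·80 = 158.5; e = 158.5 − 158.5 = 0
x=85: ŷ = 6.5 + 1.9·85 = 168; e = 164 − 168 = -4
x=90: ŷ = 6.5 + 1.9·90 = 177.5; e = 182.5 − 177.5 = 5
|e| > 5.5: x=70 (|e|=6) → 1

1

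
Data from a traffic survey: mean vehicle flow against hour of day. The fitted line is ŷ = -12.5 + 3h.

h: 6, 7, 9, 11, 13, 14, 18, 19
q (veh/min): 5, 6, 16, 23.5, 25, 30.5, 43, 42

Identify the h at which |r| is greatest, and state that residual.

h = 11, r = 3

h=6: ŷ = -12.5 + 3·6 = 5.5; r = 5 − 5.5 = -0.5
h=7: ŷ = -12.5 + 3·7 = 8.5; r = 6 − 8.5 = -2.5
h=9: ŷ = -12.5 + 3·9 = 14.5; r = 16 − 14.5 = 1.5
h=11: ŷ = -12.5 + 3·11 = 20.5; r = 23.5 − 20.5 = 3
h=13: ŷ = -12.5 + 3·13 = 26.5; r = 25 − 26.5 = -1.5
h=14: ŷ = -12.5 + 3·14 = 29.5; r = 30.5 − 29.5 = 1
h=18: ŷ = -12.5 + 3·18 = 41.5; r = 43 − 41.5 = 1.5
h=19: ŷ = -12.5 + 3·19 = 44.5; r = 42 − 44.5 = -2.5
Largest |r| is 3 at h = 11, residual 3.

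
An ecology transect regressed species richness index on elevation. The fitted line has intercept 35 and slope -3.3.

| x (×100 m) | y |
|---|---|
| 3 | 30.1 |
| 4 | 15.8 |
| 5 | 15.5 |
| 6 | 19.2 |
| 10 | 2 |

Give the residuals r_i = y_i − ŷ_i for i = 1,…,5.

x=3: ŷ = 35 − 3.3·3 = 25.1; r = 30.1 − 25.1 = 5
x=4: ŷ = 35 − 3.3·4 = 21.8; r = 15.8 − 21.8 = -6
x=5: ŷ = 35 − 3.3·5 = 18.5; r = 15.5 − 18.5 = -3
x=6: ŷ = 35 − 3.3·6 = 15.2; r = 19.2 − 15.2 = 4
x=10: ŷ = 35 − 3.3·10 = 2; r = 2 − 2 = 0

5, -6, -3, 4, 0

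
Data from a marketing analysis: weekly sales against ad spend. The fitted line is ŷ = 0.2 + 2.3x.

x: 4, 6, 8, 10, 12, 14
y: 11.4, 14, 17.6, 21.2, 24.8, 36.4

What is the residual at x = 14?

ŷ = 0.2 + 2.3·14 = 32.4
e = 36.4 − 32.4 = 4

e = 4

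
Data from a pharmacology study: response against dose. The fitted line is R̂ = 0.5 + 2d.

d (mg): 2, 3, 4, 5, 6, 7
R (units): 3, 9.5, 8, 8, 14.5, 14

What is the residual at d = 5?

R̂ = 0.5 + 2·5 = 10.5
e = 8 − 10.5 = -2.5

e = -2.5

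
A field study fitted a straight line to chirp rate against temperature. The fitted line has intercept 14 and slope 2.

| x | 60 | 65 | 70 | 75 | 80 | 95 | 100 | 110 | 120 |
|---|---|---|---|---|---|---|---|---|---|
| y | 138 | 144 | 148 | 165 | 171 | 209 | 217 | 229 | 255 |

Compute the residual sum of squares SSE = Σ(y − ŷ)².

x=60: ŷ = 14 + 2·60 = 134; r = 138 − 134 = 4
x=65: ŷ = 14 + 2·65 = 144; r = 144 − 144 = 0
x=70: ŷ = 14 + 2·70 = 154; r = 148 − 154 = -6
x=75: ŷ = 14 + 2·75 = 164; r = 165 − 164 = 1
x=80: ŷ = 14 + 2·80 = 174; r = 171 − 174 = -3
x=95: ŷ = 14 + 2·95 = 204; r = 209 − 204 = 5
x=100: ŷ = 14 + 2·100 = 214; r = 217 − 214 = 3
x=110: ŷ = 14 + 2·110 = 234; r = 229 − 234 = -5
x=120: ŷ = 14 + 2·120 = 254; r = 255 − 254 = 1
SSE = 16 + 0 + 36 + 1 + 9 + 25 + 9 + 25 + 1 = 122

SSE = 122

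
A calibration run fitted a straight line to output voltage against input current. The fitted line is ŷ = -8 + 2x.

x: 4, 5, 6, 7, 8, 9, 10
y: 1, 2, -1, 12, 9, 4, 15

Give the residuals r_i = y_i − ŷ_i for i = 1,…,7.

1, 0, -5, 6, 1, -6, 3

x=4: ŷ = -8 + 2·4 = 0; r = 1 − 0 = 1
x=5: ŷ = -8 + 2·5 = 2; r = 2 − 2 = 0
x=6: ŷ = -8 + 2·6 = 4; r = -1 − 4 = -5
x=7: ŷ = -8 + 2·7 = 6; r = 12 − 6 = 6
x=8: ŷ = -8 + 2·8 = 8; r = 9 − 8 = 1
x=9: ŷ = -8 + 2·9 = 10; r = 4 − 10 = -6
x=10: ŷ = -8 + 2·10 = 12; r = 15 − 12 = 3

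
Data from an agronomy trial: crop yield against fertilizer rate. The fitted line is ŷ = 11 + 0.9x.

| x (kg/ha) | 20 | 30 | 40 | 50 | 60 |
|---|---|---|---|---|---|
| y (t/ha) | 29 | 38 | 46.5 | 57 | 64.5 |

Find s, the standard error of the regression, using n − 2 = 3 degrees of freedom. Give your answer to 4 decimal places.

x=20: ŷ = 11 + 0.9·20 = 29; r = 29 − 29 = 0
x=30: ŷ = 11 + 0.9·30 = 38; r = 38 − 38 = 0
x=40: ŷ = 11 + 0.9·40 = 47; r = 46.5 − 47 = -0.5
x=50: ŷ = 11 + 0.9·50 = 56; r = 57 − 56 = 1
x=60: ŷ = 11 + 0.9·60 = 65; r = 64.5 − 65 = -0.5
SSE = 0 + 0 + 0.25 + 1 + 0.25 = 1.5
s = √(1.5/3) = √0.5 ≈ 0.7071

s = 0.7071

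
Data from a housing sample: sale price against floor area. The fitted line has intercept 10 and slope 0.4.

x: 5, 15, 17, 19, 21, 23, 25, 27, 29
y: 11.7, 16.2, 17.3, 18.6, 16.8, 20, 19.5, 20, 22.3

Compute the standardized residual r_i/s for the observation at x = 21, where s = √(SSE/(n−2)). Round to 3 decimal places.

x=5: ŷ = 10 + 0.4·5 = 12; r = 11.7 − 12 = -0.3
x=15: ŷ = 10 + 0.4·15 = 16; r = 16.2 − 16 = 0.2
x=17: ŷ = 10 + 0.4·17 = 16.8; r = 17.3 − 16.8 = 0.5
x=19: ŷ = 10 + 0.4·19 = 17.6; r = 18.6 − 17.6 = 1
x=21: ŷ = 10 + 0.4·21 = 18.4; r = 16.8 − 18.4 = -1.6
x=23: ŷ = 10 + 0.4·23 = 19.2; r = 20 − 19.2 = 0.8
x=25: ŷ = 10 + 0.4·25 = 20; r = 19.5 − 20 = -0.5
x=27: ŷ = 10 + 0.4·27 = 20.8; r = 20 − 20.8 = -0.8
x=29: ŷ = 10 + 0.4·29 = 21.6; r = 22.3 − 21.6 = 0.7
SSE = 0.09 + 0.04 + 0.25 + 1 + 2.56 + 0.64 + 0.25 + 0.64 + 0.49 = 5.96
s = √(5.96/7) = 0.922729
r/s = -1.6 / 0.922729 = -1.734

-1.734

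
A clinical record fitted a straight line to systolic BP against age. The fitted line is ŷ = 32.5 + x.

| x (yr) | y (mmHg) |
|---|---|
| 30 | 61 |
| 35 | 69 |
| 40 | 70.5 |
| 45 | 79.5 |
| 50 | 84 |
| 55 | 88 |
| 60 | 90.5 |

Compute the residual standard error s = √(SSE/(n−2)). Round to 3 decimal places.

s = 1.949

x=30: ŷ = 32.5 + 30 = 62.5; r = 61 − 62.5 = -1.5
x=35: ŷ = 32.5 + 35 = 67.5; r = 69 − 67.5 = 1.5
x=40: ŷ = 32.5 + 40 = 72.5; r = 70.5 − 72.5 = -2
x=45: ŷ = 32.5 + 45 = 77.5; r = 79.5 − 77.5 = 2
x=50: ŷ = 32.5 + 50 = 82.5; r = 84 − 82.5 = 1.5
x=55: ŷ = 32.5 + 55 = 87.5; r = 88 − 87.5 = 0.5
x=60: ŷ = 32.5 + 60 = 92.5; r = 90.5 − 92.5 = -2
SSE = 2.25 + 2.25 + 4 + 4 + 2.25 + 0.25 + 4 = 19
s = √(19/5) = √3.8 ≈ 1.949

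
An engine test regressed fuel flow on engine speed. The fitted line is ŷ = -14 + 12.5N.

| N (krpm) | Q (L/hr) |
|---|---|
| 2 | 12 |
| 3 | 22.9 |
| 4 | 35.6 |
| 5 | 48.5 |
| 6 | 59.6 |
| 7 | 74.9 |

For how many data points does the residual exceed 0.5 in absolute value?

4

N=2: ŷ = -14 + 12.5·2 = 11; e = 12 − 11 = 1
N=3: ŷ = -14 + 12.5·3 = 23.5; e = 22.9 − 23.5 = -0.6
N=4: ŷ = -14 + 12.5·4 = 36; e = 35.6 − 36 = -0.4
N=5: ŷ = -14 + 12.5·5 = 48.5; e = 48.5 − 48.5 = 0
N=6: ŷ = -14 + 12.5·6 = 61; e = 59.6 − 61 = -1.4
N=7: ŷ = -14 + 12.5·7 = 73.5; e = 74.9 − 73.5 = 1.4
|e| > 0.5: N=2 (|e|=1), N=3 (|e|=0.6), N=6 (|e|=1.4), N=7 (|e|=1.4) → 4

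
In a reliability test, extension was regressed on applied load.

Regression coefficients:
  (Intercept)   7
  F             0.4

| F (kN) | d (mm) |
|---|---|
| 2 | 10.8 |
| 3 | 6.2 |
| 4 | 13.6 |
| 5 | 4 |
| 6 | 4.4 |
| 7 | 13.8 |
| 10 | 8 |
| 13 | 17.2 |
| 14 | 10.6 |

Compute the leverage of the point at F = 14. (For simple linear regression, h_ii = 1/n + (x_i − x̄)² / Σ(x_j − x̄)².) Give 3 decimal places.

F̄ = (2 + 3 + 4 + 5 + 6 + 7 + 10 + 13 + 14)/9 = 7.11111
Σ(F − F̄)² = 26.1235 + 16.9012 + 9.67901 + 4.45679 + 1.23457 + 0.0123457 + 8.34568 + 34.679 + 47.4568 = 148.889
h = 1/9 + (6.88889)²/148.889 = 0.111111 + 0.31874 = 0.430

h = 0.430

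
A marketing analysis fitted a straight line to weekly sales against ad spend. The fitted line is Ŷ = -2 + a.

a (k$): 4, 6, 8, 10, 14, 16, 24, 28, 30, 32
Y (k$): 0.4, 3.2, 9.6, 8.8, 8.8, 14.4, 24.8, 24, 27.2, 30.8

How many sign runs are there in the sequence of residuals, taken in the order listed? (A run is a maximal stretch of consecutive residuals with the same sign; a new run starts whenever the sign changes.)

a=4: Ŷ = -2 + 4 = 2; e = 0.4 − 2 = -1.6
a=6: Ŷ = -2 + 6 = 4; e = 3.2 − 4 = -0.8
a=8: Ŷ = -2 + 8 = 6; e = 9.6 − 6 = 3.6
a=10: Ŷ = -2 + 10 = 8; e = 8.8 − 8 = 0.8
a=14: Ŷ = -2 + 14 = 12; e = 8.8 − 12 = -3.2
a=16: Ŷ = -2 + 16 = 14; e = 14.4 − 14 = 0.4
a=24: Ŷ = -2 + 24 = 22; e = 24.8 − 22 = 2.8
a=28: Ŷ = -2 + 28 = 26; e = 24 − 26 = -2
a=30: Ŷ = -2 + 30 = 28; e = 27.2 − 28 = -0.8
a=32: Ŷ = -2 + 32 = 30; e = 30.8 − 30 = 0.8
Signs: − − + + − + + − − +
Runs: −×2, +×2, −×1, +×2, −×2, +×1 → 6

6 runs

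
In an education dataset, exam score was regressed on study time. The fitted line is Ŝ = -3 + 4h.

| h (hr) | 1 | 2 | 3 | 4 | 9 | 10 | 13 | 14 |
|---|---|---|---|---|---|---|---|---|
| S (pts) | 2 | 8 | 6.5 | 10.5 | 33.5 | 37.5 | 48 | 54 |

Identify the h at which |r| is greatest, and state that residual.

h = 2, r = 3

h=1: Ŝ = -3 + 4·1 = 1; r = 2 − 1 = 1
h=2: Ŝ = -3 + 4·2 = 5; r = 8 − 5 = 3
h=3: Ŝ = -3 + 4·3 = 9; r = 6.5 − 9 = -2.5
h=4: Ŝ = -3 + 4·4 = 13; r = 10.5 − 13 = -2.5
h=9: Ŝ = -3 + 4·9 = 33; r = 33.5 − 33 = 0.5
h=10: Ŝ = -3 + 4·10 = 37; r = 37.5 − 37 = 0.5
h=13: Ŝ = -3 + 4·13 = 49; r = 48 − 49 = -1
h=14: Ŝ = -3 + 4·14 = 53; r = 54 − 53 = 1
Largest |r| is 3 at h = 2, residual 3.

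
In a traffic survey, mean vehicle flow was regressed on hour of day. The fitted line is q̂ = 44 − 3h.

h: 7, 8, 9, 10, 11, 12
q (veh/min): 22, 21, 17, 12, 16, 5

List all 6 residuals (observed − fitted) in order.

-1, 1, 0, -2, 5, -3

h=7: q̂ = 44 − 3·7 = 23; e = 22 − 23 = -1
h=8: q̂ = 44 − 3·8 = 20; e = 21 − 20 = 1
h=9: q̂ = 44 − 3·9 = 17; e = 17 − 17 = 0
h=10: q̂ = 44 − 3·10 = 14; e = 12 − 14 = -2
h=11: q̂ = 44 − 3·11 = 11; e = 16 − 11 = 5
h=12: q̂ = 44 − 3·12 = 8; e = 5 − 8 = -3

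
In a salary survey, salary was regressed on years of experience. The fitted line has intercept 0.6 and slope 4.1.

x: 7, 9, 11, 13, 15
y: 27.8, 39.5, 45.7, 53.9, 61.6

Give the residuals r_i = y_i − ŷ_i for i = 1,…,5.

-1.5, 2, 0, 0, -0.5

x=7: ŷ = 0.6 + 4.1·7 = 29.3; r = 27.8 − 29.3 = -1.5
x=9: ŷ = 0.6 + 4.1·9 = 37.5; r = 39.5 − 37.5 = 2
x=11: ŷ = 0.6 + 4.1·11 = 45.7; r = 45.7 − 45.7 = 0
x=13: ŷ = 0.6 + 4.1·13 = 53.9; r = 53.9 − 53.9 = 0
x=15: ŷ = 0.6 + 4.1·15 = 62.1; r = 61.6 − 62.1 = -0.5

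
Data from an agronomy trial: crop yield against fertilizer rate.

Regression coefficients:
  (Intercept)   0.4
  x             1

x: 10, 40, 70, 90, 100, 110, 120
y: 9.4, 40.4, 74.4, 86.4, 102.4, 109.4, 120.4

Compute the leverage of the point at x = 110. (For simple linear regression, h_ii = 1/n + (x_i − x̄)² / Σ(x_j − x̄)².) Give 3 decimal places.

x̄ = (10 + 40 + 70 + 90 + 100 + 110 + 120)/7 = 77.1429
Σ(x − x̄)² = 4508.16 + 1379.59 + 51.0204 + 165.306 + 522.449 + 1079.59 + 1836.73 = 9542.86
h = 1/7 + (32.8571)²/9542.86 = 0.142857 + 0.113131 = 0.256

h = 0.256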